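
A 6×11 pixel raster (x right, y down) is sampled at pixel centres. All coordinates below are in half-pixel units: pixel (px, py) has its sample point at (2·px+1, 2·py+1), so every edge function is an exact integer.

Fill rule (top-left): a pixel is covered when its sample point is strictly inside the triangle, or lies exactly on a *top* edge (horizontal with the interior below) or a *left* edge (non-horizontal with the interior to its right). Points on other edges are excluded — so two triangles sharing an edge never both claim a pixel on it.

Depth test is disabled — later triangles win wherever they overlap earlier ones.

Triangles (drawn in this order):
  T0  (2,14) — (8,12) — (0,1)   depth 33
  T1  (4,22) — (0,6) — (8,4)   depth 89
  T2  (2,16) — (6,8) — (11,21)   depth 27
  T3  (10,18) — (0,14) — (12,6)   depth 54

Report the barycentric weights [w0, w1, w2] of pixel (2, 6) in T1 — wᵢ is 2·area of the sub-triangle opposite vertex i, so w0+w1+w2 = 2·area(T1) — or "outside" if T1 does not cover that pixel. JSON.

T0:
  2·area = 82  (B↔C swapped to make it positive)
  edge (2, 14)→(0, 1): d=(-2,-13) top-left  bias=+0
  edge (0, 1)→(8, 12): d=(8,11) right/bottom  bias=-1
  edge (8, 12)→(2, 14): d=(-6,2) right/bottom  bias=-1
    (0,1)@(1, 3): e=[9,5,68] → X
    (1,1)@(3, 3): e=[35,-17,64] → .
    (0,2)@(1, 5): e=[5,21,56] → X
    (1,2)@(3, 5): e=[31,-1,52] → .
    (0,3)@(1, 7): e=[1,37,44] → X
    (1,3)@(3, 7): e=[27,15,40] → X
    (2,3)@(5, 7): e=[53,-7,36] → .
    (0,4)@(1, 9): e=[-3,53,32] → .
    (1,4)@(3, 9): e=[23,31,28] → X
    (2,4)@(5, 9): e=[49,9,24] → X
    (3,4)@(7, 9): e=[75,-13,20] → .
    (1,5)@(3, 11): e=[19,47,16] → X
    (5,5)@(11, 11): e=[123,-41,0] → .  [on edge]
    (2,6)@(5, 13): e=[41,41,0] → .  [on edge]
  covered (10 px):
    . . . . . .
    X . . . . .
    X . . . . .
    X X . . . .
    . X X . . .
    . X X X . .
    . X . . . .
    . . . . . .
    . . . . . .
    . . . . . .
    . . . . . .
T1:
  2·area = 136
  edge (4, 22)→(0, 6): d=(-4,-16) top-left  bias=+0
  edge (0, 6)→(8, 4): d=(8,-2) top-left  bias=+0
  edge (8, 4)→(4, 22): d=(-4,18) right/bottom  bias=-1
    (2,2)@(5, 5): e=[84,2,50] → X
    (3,2)@(7, 5): e=[116,6,14] → X
    (4,2)@(9, 5): e=[148,10,-22] → .
    (0,3)@(1, 7): e=[12,10,114] → X
    (1,3)@(3, 7): e=[44,14,78] → X
    (4,3)@(9, 7): e=[140,26,-30] → .
    (0,4)@(1, 9): e=[4,26,106] → X
    (3,4)@(7, 9): e=[100,38,-2] → .
    (0,5)@(1, 11): e=[-4,42,98] → .
    (1,5)@(3, 11): e=[28,46,62] → X
    (3,5)@(7, 11): e=[92,54,-10] → .
    (1,6)@(3, 13): e=[20,62,54] → X
  covered (17 px):
    . . . . . .
    . . . . . .
    . . X X . .
    X X X X . .
    X X X . . .
    . X X . . .
    . X X . . .
    . X X . . .
    . X X . . .
    . . . . . .
    . . . . . .
T2:
  2·area = 92
  edge (2, 16)→(6, 8): d=(4,-8) top-left  bias=+0
  edge (6, 8)→(11, 21): d=(5,13) right/bottom  bias=-1
  edge (11, 21)→(2, 16): d=(-9,-5) top-left  bias=+0
    (2,5)@(5, 11): e=[4,28,60] → X
    (3,5)@(7, 11): e=[20,2,70] → X
    (4,5)@(9, 11): e=[36,-24,80] → .
    (2,6)@(5, 13): e=[12,38,42] → X
    (4,6)@(9, 13): e=[44,-14,62] → .
    (1,7)@(3, 15): e=[4,74,14] → X
    (4,7)@(9, 15): e=[52,-4,44] → .
    (1,8)@(3, 17): e=[12,84,-4] → .
    (2,8)@(5, 17): e=[28,58,6] → X
    (4,8)@(9, 17): e=[60,6,26] → X
    (5,8)@(11, 17): e=[76,-20,36] → .
    (2,9)@(5, 19): e=[36,68,-12] → .
    (5,10)@(11, 21): e=[92,0,0] → .  [on edge]
  covered (11 px):
    . . . . . .
    . . . . . .
    . . . . . .
    . . . . . .
    . . . . . .
    . . X X . .
    . . X X . .
    . X X X . .
    . . X X X .
    . . . . X .
    . . . . . .
T3:
  2·area = 128
  edge (10, 18)→(0, 14): d=(-10,-4) top-left  bias=+0
  edge (0, 14)→(12, 6): d=(12,-8) top-left  bias=+0
  edge (12, 6)→(10, 18): d=(-2,12) right/bottom  bias=-1
    (5,3)@(11, 7): e=[114,4,10] → X
    (4,4)@(9, 9): e=[86,12,30] → X
    (2,5)@(5, 11): e=[50,4,74] → X
    (3,5)@(7, 11): e=[58,20,50] → X
    (1,6)@(3, 13): e=[22,12,94] → X
    (5,6)@(11, 13): e=[54,76,-2] → .
    (1,7)@(3, 15): e=[2,36,90] → X
    (5,7)@(11, 15): e=[34,100,-6] → .
    (1,8)@(3, 17): e=[-18,60,86] → .
    (2,8)@(5, 17): e=[-10,76,62] → .
    (3,8)@(7, 17): e=[-2,92,38] → .
    (4,8)@(9, 17): e=[6,108,14] → X
  covered (16 px):
    . . . . . .
    . . . . . .
    . . . . . .
    . . . . . X
    . . . . X X
    . . X X X X
    . X X X X .
    . X X X X .
    . . . . X .
    . . . . . .
    . . . . . .

Answer: [66,18,52]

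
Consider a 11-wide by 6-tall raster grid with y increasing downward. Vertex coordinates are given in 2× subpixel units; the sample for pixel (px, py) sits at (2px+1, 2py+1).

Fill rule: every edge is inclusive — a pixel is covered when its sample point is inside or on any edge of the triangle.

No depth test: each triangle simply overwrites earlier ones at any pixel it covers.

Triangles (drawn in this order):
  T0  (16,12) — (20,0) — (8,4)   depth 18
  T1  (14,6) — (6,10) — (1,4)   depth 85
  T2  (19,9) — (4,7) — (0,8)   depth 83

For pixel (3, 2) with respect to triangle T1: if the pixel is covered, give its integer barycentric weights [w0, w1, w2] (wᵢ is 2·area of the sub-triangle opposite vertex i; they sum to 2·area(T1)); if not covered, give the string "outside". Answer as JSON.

T0:
  2·area = 128  (B↔C swapped to make it positive)
  edge (16, 12)→(8, 4): d=(-8,-8) inclusive
  edge (8, 4)→(20, 0): d=(12,-4) inclusive
  edge (20, 0)→(16, 12): d=(-4,12) inclusive
    (2,0)@(5, 1): e=[0,-48,176] → ·  [on edge]
    (8,0)@(17, 1): e=[96,0,32] → █  [on edge]
    (9,0)@(19, 1): e=[112,8,8] → █
    (10,0)@(21, 1): e=[128,16,-16] → ·
    (3,1)@(7, 3): e=[0,-16,144] → ·  [on edge]
    (5,1)@(11, 3): e=[32,0,96] → █  [on edge]
    (6,1)@(13, 3): e=[48,8,72] → █
    (7,1)@(15, 3): e=[64,16,48] → █
    (9,1)@(19, 3): e=[96,32,0] → █  [on edge]
    (10,1)@(21, 3): e=[112,40,-24] → ·
    (2,2)@(5, 5): e=[-32,0,160] → ·  [on edge]
    (4,2)@(9, 5): e=[0,16,112] → █  [on edge]
    (5,3)@(11, 7): e=[0,48,80] → █  [on edge]
    (6,4)@(13, 9): e=[0,80,48] → █  [on edge]
    (8,4)@(17, 9): e=[32,96,0] → █  [on edge]
    (7,5)@(15, 11): e=[0,112,16] → █  [on edge]
  covered (20 px):
    · · · · · · · · █ █ ·
    · · · · · █ █ █ █ █ ·
    · · · · █ █ █ █ █ · ·
    · · · · · █ █ █ █ · ·
    · · · · · · █ █ █ · ·
    · · · · · · · █ · · ·
T1:
  2·area = 68
  edge (14, 6)→(6, 10): d=(-8,4) inclusive
  edge (6, 10)→(1, 4): d=(-5,-6) inclusive
  edge (1, 4)→(14, 6): d=(13,2) inclusive
    (1,2)@(3, 5): e=[52,7,9] → █
    (2,2)@(5, 5): e=[44,19,5] → █
    (3,2)@(7, 5): e=[36,31,1] → █
    (4,2)@(9, 5): e=[28,43,-3] → ·
    (1,3)@(3, 7): e=[36,-3,35] → ·
    (2,3)@(5, 7): e=[28,9,31] → █
    (4,3)@(9, 7): e=[12,33,23] → █
    (5,3)@(11, 7): e=[4,45,19] → █
    (6,3)@(13, 7): e=[-4,57,15] → ·
    (2,4)@(5, 9): e=[12,-1,57] → ·
    (3,4)@(7, 9): e=[4,11,53] → █
    (4,4)@(9, 9): e=[-4,23,49] → ·
  covered (8 px):
    · · · · · · · · · · ·
    · · · · · · · · · · ·
    · █ █ █ · · · · · · ·
    · · █ █ █ █ · · · · ·
    · · · █ · · · · · · ·
    · · · · · · · · · · ·
T2:
  2·area = 23  (B↔C swapped to make it positive)
  edge (19, 9)→(0, 8): d=(-19,-1) inclusive
  edge (0, 8)→(4, 7): d=(4,-1) inclusive
  edge (4, 7)→(19, 9): d=(15,2) inclusive
    (9,4)@(19, 9): e=[0,23,0] → █  [on edge]
    (10,4)@(21, 9): e=[2,25,-4] → ·
    (9,5)@(19, 11): e=[-38,31,30] → ·
  covered (1 px):
    · · · · · · · · · · ·
    · · · · · · · · · · ·
    · · · · · · · · · · ·
    · · · · · · · · · · ·
    · · · · · · · · · █ ·
    · · · · · · · · · · ·

Final: [31,1,36]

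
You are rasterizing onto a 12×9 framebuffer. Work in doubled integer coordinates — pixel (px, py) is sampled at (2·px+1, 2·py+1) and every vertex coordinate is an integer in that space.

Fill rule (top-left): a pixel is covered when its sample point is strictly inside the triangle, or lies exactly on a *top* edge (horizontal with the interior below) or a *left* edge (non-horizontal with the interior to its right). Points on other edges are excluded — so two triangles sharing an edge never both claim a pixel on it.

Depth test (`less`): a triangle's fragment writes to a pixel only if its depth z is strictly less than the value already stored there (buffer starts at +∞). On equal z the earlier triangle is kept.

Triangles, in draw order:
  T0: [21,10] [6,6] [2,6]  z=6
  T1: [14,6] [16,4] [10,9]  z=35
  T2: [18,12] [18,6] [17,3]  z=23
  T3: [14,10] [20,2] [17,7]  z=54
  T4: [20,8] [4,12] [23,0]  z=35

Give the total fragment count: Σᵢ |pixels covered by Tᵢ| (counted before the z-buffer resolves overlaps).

T0:
  2·area = 16  (B↔C swapped to make it positive)
  edge (21, 10)→(2, 6): d=(-19,-4) top-left  bias=+0
  edge (2, 6)→(6, 6): d=(4,0) top-left  bias=+0
  edge (6, 6)→(21, 10): d=(15,4) right/bottom  bias=-1
    (3,3)@(7, 7): e=[1,4,11] → #
    (4,3)@(9, 7): e=[9,4,3] → #
    (5,3)@(11, 7): e=[17,4,-5] → ·
    (3,4)@(7, 9): e=[-37,12,41] → ·
    (4,4)@(9, 9): e=[-29,12,33] → ·
    (8,4)@(17, 9): e=[3,12,1] → #
    (9,4)@(19, 9): e=[11,12,-7] → ·
    (8,5)@(17, 11): e=[-35,20,31] → ·
  covered (3 px):
    · · · · · · · · · · · ·
    · · · · · · · · · · · ·
    · · · · · · · · · · · ·
    · · · # # · · · · · · ·
    · · · · · · · · # · · ·
    · · · · · · · · · · · ·
    · · · · · · · · · · · ·
    · · · · · · · · · · · ·
    · · · · · · · · · · · ·
T1:
  2·area = 2  (B↔C swapped to make it positive)
  edge (14, 6)→(10, 9): d=(-4,3) right/bottom  bias=-1
  edge (10, 9)→(16, 4): d=(6,-5) top-left  bias=+0
  edge (16, 4)→(14, 6): d=(-2,2) right/bottom  bias=-1
    (9,0)@(19, 1): e=[5,-3,0] → ·  [on edge]
    (8,1)@(17, 3): e=[3,-1,0] → ·  [on edge]
    (7,2)@(15, 5): e=[1,1,0] → ·  [on edge]
    (6,3)@(13, 7): e=[-1,3,0] → ·  [on edge]
    (5,4)@(11, 9): e=[-3,5,0] → ·  [on edge]
    (4,5)@(9, 11): e=[-5,7,0] → ·  [on edge]
    (3,6)@(7, 13): e=[-7,9,0] → ·  [on edge]
    (2,7)@(5, 15): e=[-9,11,0] → ·  [on edge]
    (1,8)@(3, 17): e=[-11,13,0] → ·  [on edge]
  covered (0 px):
    · · · · · · · · · · · ·
    · · · · · · · · · · · ·
    · · · · · · · · · · · ·
    · · · · · · · · · · · ·
    · · · · · · · · · · · ·
    · · · · · · · · · · · ·
    · · · · · · · · · · · ·
    · · · · · · · · · · · ·
    · · · · · · · · · · · ·
T2:
  2·area = 6  (B↔C swapped to make it positive)
  edge (18, 12)→(17, 3): d=(-1,-9) top-left  bias=+0
  edge (17, 3)→(18, 6): d=(1,3) right/bottom  bias=-1
  edge (18, 6)→(18, 12): d=(0,6) right/bottom  bias=-1
    (8,1)@(17, 3): e=[0,0,6] → ·  [on edge]
    (9,4)@(19, 9): e=[12,0,-6] → ·  [on edge]
    (10,7)@(21, 15): e=[24,0,-18] → ·  [on edge]
  covered (0 px):
    · · · · · · · · · · · ·
    · · · · · · · · · · · ·
    · · · · · · · · · · · ·
    · · · · · · · · · · · ·
    · · · · · · · · · · · ·
    · · · · · · · · · · · ·
    · · · · · · · · · · · ·
    · · · · · · · · · · · ·
    · · · · · · · · · · · ·
T3:
  2·area = 6
  edge (14, 10)→(20, 2): d=(6,-8) top-left  bias=+0
  edge (20, 2)→(17, 7): d=(-3,5) right/bottom  bias=-1
  edge (17, 7)→(14, 10): d=(-3,3) right/bottom  bias=-1
    (11,0)@(23, 1): e=[18,-12,0] → ·  [on edge]
    (10,1)@(21, 3): e=[14,-8,0] → ·  [on edge]
    (9,2)@(19, 5): e=[10,-4,0] → ·  [on edge]
    (8,3)@(17, 7): e=[6,0,0] → ·  [on edge]
    (7,4)@(15, 9): e=[2,4,0] → ·  [on edge]
    (6,5)@(13, 11): e=[-2,8,0] → ·  [on edge]
    (5,6)@(11, 13): e=[-6,12,0] → ·  [on edge]
    (4,7)@(9, 15): e=[-10,16,0] → ·  [on edge]
    (3,8)@(7, 17): e=[-14,20,0] → ·  [on edge]
    (5,8)@(11, 17): e=[18,0,-12] → ·  [on edge]
  covered (0 px):
    · · · · · · · · · · · ·
    · · · · · · · · · · · ·
    · · · · · · · · · · · ·
    · · · · · · · · · · · ·
    · · · · · · · · · · · ·
    · · · · · · · · · · · ·
    · · · · · · · · · · · ·
    · · · · · · · · · · · ·
    · · · · · · · · · · · ·
T4:
  2·area = 116
  edge (20, 8)→(4, 12): d=(-16,4) right/bottom  bias=-1
  edge (4, 12)→(23, 0): d=(19,-12) top-left  bias=+0
  edge (23, 0)→(20, 8): d=(-3,8) right/bottom  bias=-1
    (9,1)@(19, 3): e=[84,9,23] → #
    (10,1)@(21, 3): e=[76,33,7] → #
    (11,1)@(23, 3): e=[68,57,-9] → ·
    (8,2)@(17, 5): e=[60,23,33] → #
    (11,2)@(23, 5): e=[36,95,-15] → ·
    (6,3)@(13, 7): e=[44,13,59] → #
    (7,3)@(15, 7): e=[36,37,43] → #
    (10,3)@(21, 7): e=[12,109,-5] → ·
    (4,4)@(9, 9): e=[28,3,85] → #
    (5,4)@(11, 9): e=[20,27,69] → #
    (8,4)@(17, 9): e=[-4,99,21] → ·
    (9,4)@(19, 9): e=[-12,123,5] → ·
  covered (14 px):
    · · · · · · · · · · · ·
    · · · · · · · · · # # ·
    · · · · · · · · # # # ·
    · · · · · · # # # # · ·
    · · · · # # # # · · · ·
    · · · # · · · · · · · ·
    · · · · · · · · · · · ·
    · · · · · · · · · · · ·
    · · · · · · · · · · · ·

Final: 17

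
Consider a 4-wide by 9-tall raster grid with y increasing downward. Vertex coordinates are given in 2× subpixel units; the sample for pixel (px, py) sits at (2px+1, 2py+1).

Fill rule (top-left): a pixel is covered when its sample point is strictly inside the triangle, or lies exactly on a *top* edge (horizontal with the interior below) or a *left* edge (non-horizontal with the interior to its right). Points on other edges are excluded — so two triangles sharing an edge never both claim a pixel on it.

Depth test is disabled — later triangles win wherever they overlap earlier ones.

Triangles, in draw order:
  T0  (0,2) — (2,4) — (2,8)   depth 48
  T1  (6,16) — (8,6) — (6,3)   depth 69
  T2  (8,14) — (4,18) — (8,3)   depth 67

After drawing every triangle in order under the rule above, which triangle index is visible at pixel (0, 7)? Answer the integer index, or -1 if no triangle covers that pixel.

T0:
  2·area = 8
  edge (0, 2)→(2, 4): d=(2,2) right/bottom  bias=-1
  edge (2, 4)→(2, 8): d=(0,4) right/bottom  bias=-1
  edge (2, 8)→(0, 2): d=(-2,-6) top-left  bias=+0
    (0,1)@(1, 3): e=[0,4,4] → ·  [on edge]
    (0,2)@(1, 5): e=[4,4,0] → █  [on edge]
    (1,2)@(3, 5): e=[0,-4,12] → ·  [on edge]
    (0,3)@(1, 7): e=[8,4,-4] → ·
    (2,3)@(5, 7): e=[0,-12,20] → ·  [on edge]
    (3,4)@(7, 9): e=[0,-20,28] → ·  [on edge]
    (1,5)@(3, 11): e=[12,-4,0] → ·  [on edge]
    (2,8)@(5, 17): e=[20,-12,0] → ·  [on edge]
  covered (1 px):
    · · · ·
    · · · ·
    █ · · ·
    · · · ·
    · · · ·
    · · · ·
    · · · ·
    · · · ·
    · · · ·
T1:
  2·area = 26  (B↔C swapped to make it positive)
  edge (6, 16)→(6, 3): d=(0,-13) top-left  bias=+0
  edge (6, 3)→(8, 6): d=(2,3) right/bottom  bias=-1
  edge (8, 6)→(6, 16): d=(-2,10) right/bottom  bias=-1
    (3,2)@(7, 5): e=[13,1,12] → █
    (3,3)@(7, 7): e=[13,5,8] → █
    (3,4)@(7, 9): e=[13,9,4] → █
    (3,5)@(7, 11): e=[13,13,0] → ·  [on edge]
  covered (3 px):
    · · · ·
    · · · ·
    · · · █
    · · · █
    · · · █
    · · · ·
    · · · ·
    · · · ·
    · · · ·
T2:
  2·area = 44
  edge (8, 14)→(4, 18): d=(-4,4) right/bottom  bias=-1
  edge (4, 18)→(8, 3): d=(4,-15) top-left  bias=+0
  edge (8, 3)→(8, 14): d=(0,11) right/bottom  bias=-1
    (3,3)@(7, 7): e=[32,1,11] → █
    (3,4)@(7, 9): e=[24,9,11] → █
    (3,5)@(7, 11): e=[16,17,11] → █
    (3,6)@(7, 13): e=[8,25,11] → █
    (2,7)@(5, 15): e=[8,3,33] → █
    (3,7)@(7, 15): e=[0,33,11] → ·  [on edge]
    (2,8)@(5, 17): e=[0,11,33] → ·  [on edge]
  covered (5 px):
    · · · ·
    · · · ·
    · · · ·
    · · · █
    · · · █
    · · · █
    · · · █
    · · █ ·
    · · · ·

Z-buffer (winner per pixel, '.' = empty):
  . . . .
  . . . .
  0 . . 1
  . . . 2
  . . . 2
  . . . 2
  . . . 2
  . . 2 .
  . . . .

Answer: -1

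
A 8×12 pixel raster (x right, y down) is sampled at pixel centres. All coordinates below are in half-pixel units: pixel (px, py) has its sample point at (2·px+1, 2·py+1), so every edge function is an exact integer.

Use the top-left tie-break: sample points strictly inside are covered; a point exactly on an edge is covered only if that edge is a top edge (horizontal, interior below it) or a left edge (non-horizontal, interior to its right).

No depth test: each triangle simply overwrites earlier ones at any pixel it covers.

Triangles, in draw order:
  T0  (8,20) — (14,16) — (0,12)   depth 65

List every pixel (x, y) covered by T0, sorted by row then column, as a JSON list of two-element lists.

T0:
  2·area = 80  (B↔C swapped to make it positive)
  edge (8, 20)→(0, 12): d=(-8,-8) top-left  bias=+0
  edge (0, 12)→(14, 16): d=(14,4) right/bottom  bias=-1
  edge (14, 16)→(8, 20): d=(-6,4) right/bottom  bias=-1
    (0,6)@(1, 13): e=[0,10,70] → #  [on edge]
    (1,6)@(3, 13): e=[16,2,62] → #
    (2,6)@(5, 13): e=[32,-6,54] → ·
    (0,7)@(1, 15): e=[-16,38,58] → ·
    (1,7)@(3, 15): e=[0,30,50] → #  [on edge]
    (2,7)@(5, 15): e=[16,22,42] → #
    (3,7)@(7, 15): e=[32,14,34] → #
    (4,7)@(9, 15): e=[48,6,26] → #
    (5,7)@(11, 15): e=[64,-2,18] → ·
    (1,8)@(3, 17): e=[-16,58,38] → ·
    (2,8)@(5, 17): e=[0,50,30] → #  [on edge]
    (5,8)@(11, 17): e=[48,26,6] → #
    (3,9)@(7, 19): e=[0,70,10] → #  [on edge]
    (4,10)@(9, 21): e=[0,90,-10] → ·  [on edge]
    (5,11)@(11, 23): e=[0,110,-30] → ·  [on edge]
  covered (12 px):
    · · · · · · · ·
    · · · · · · · ·
    · · · · · · · ·
    · · · · · · · ·
    · · · · · · · ·
    · · · · · · · ·
    # # · · · · · ·
    · # # # # · · ·
    · · # # # # · ·
    · · · # # · · ·
    · · · · · · · ·
    · · · · · · · ·

Result: [[0,6],[1,6],[1,7],[2,7],[3,7],[4,7],[2,8],[3,8],[4,8],[5,8],[3,9],[4,9]]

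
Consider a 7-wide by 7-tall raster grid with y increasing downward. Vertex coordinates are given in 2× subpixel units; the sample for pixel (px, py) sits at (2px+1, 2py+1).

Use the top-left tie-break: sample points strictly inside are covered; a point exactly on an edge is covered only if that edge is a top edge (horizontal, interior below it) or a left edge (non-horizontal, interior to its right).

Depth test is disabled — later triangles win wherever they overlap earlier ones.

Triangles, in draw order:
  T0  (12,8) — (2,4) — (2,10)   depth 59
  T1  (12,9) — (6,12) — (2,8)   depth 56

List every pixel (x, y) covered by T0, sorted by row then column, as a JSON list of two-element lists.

T0:
  2·area = 60  (B↔C swapped to make it positive)
  edge (12, 8)→(2, 10): d=(-10,2) right/bottom  bias=-1
  edge (2, 10)→(2, 4): d=(0,-6) top-left  bias=+0
  edge (2, 4)→(12, 8): d=(10,4) right/bottom  bias=-1
    (1,2)@(3, 5): e=[48,6,6] → X
    (2,2)@(5, 5): e=[44,18,-2] → .
    (1,3)@(3, 7): e=[28,6,26] → X
    (2,3)@(5, 7): e=[24,18,18] → X
    (3,3)@(7, 7): e=[20,30,10] → X
    (4,3)@(9, 7): e=[16,42,2] → X
    (5,3)@(11, 7): e=[12,54,-6] → .
    (1,4)@(3, 9): e=[8,6,46] → X
    (3,4)@(7, 9): e=[0,30,30] → .  [on edge]
    (4,4)@(9, 9): e=[-4,42,22] → .
    (1,5)@(3, 11): e=[-12,6,66] → .
    (2,5)@(5, 11): e=[-16,18,58] → .
  covered (7 px):
    . . . . . . .
    . . . . . . .
    . X . . . . .
    . X X X X . .
    . X X . . . .
    . . . . . . .
    . . . . . . .
T1:
  2·area = 36
  edge (12, 9)→(6, 12): d=(-6,3) right/bottom  bias=-1
  edge (6, 12)→(2, 8): d=(-4,-4) top-left  bias=+0
  edge (2, 8)→(12, 9): d=(10,1) right/bottom  bias=-1
    (0,3)@(1, 7): e=[45,0,-9] → .  [on edge]
    (1,4)@(3, 9): e=[27,0,9] → X  [on edge]
    (2,4)@(5, 9): e=[21,8,7] → X
    (3,4)@(7, 9): e=[15,16,5] → X
    (4,4)@(9, 9): e=[9,24,3] → X
    (5,4)@(11, 9): e=[3,32,1] → X
    (6,4)@(13, 9): e=[-3,40,-1] → .
    (1,5)@(3, 11): e=[15,-8,29] → .
    (2,5)@(5, 11): e=[9,0,27] → X  [on edge]
    (4,5)@(9, 11): e=[-3,16,23] → .
    (5,5)@(11, 11): e=[-9,24,21] → .
    (2,6)@(5, 13): e=[-3,-8,47] → .
    (3,6)@(7, 13): e=[-9,0,45] → .  [on edge]
  covered (7 px):
    . . . . . . .
    . . . . . . .
    . . . . . . .
    . . . . . . .
    . X X X X X .
    . . X X . . .
    . . . . . . .

Result: [[1,2],[1,3],[2,3],[3,3],[4,3],[1,4],[2,4]]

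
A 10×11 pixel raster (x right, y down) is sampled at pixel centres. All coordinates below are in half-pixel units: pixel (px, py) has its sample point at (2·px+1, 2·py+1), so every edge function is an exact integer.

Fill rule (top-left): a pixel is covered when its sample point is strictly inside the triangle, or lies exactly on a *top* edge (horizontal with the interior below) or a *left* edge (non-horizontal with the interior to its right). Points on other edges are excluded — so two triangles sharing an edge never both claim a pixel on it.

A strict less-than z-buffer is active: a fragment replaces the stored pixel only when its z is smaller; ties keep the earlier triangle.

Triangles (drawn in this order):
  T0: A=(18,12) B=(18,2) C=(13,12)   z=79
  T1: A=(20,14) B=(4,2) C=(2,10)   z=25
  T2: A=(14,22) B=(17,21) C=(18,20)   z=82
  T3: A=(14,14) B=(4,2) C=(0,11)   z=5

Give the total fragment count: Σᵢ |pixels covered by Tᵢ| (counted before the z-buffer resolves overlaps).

T0:
  2·area = 50  (B↔C swapped to make it positive)
  edge (18, 12)→(13, 12): d=(-5,0) right/bottom  bias=-1
  edge (13, 12)→(18, 2): d=(5,-10) top-left  bias=+0
  edge (18, 2)→(18, 12): d=(0,10) right/bottom  bias=-1
    (8,2)@(17, 5): e=[35,5,10] → █
    (9,2)@(19, 5): e=[35,25,-10] → ·
    (8,3)@(17, 7): e=[25,15,10] → █
    (9,3)@(19, 7): e=[25,35,-10] → ·
    (7,4)@(15, 9): e=[15,5,30] → █
    (9,4)@(19, 9): e=[15,45,-10] → ·
    (7,5)@(15, 11): e=[5,15,30] → █
    (9,5)@(19, 11): e=[5,55,-10] → ·
    (7,6)@(15, 13): e=[-5,25,30] → ·
    (8,6)@(17, 13): e=[-5,45,10] → ·
  covered (6 px):
    · · · · · · · · · ·
    · · · · · · · · · ·
    · · · · · · · · █ ·
    · · · · · · · · █ ·
    · · · · · · · █ █ ·
    · · · · · · · █ █ ·
    · · · · · · · · · ·
    · · · · · · · · · ·
    · · · · · · · · · ·
    · · · · · · · · · ·
    · · · · · · · · · ·
T1:
  2·area = 152  (B↔C swapped to make it positive)
  edge (20, 14)→(2, 10): d=(-18,-4) top-left  bias=+0
  edge (2, 10)→(4, 2): d=(2,-8) top-left  bias=+0
  edge (4, 2)→(20, 14): d=(16,12) right/bottom  bias=-1
    (2,1)@(5, 3): e=[138,10,4] → █
    (3,1)@(7, 3): e=[146,26,-20] → ·
    (2,2)@(5, 5): e=[102,14,36] → █
    (3,2)@(7, 5): e=[110,30,12] → █
    (4,2)@(9, 5): e=[118,46,-12] → ·
    (1,3)@(3, 7): e=[58,2,92] → █
    (4,3)@(9, 7): e=[82,50,20] → █
    (5,3)@(11, 7): e=[90,66,-4] → ·
    (1,4)@(3, 9): e=[22,6,124] → █
    (5,4)@(11, 9): e=[54,70,28] → █
    (6,4)@(13, 9): e=[62,86,4] → █
    (7,4)@(15, 9): e=[70,102,-20] → ·
  covered (19 px):
    · · · · · · · · · ·
    · · █ · · · · · · ·
    · · █ █ · · · · · ·
    · █ █ █ █ · · · · ·
    · █ █ █ █ █ █ · · ·
    · · · █ █ █ █ █ · ·
    · · · · · · · · █ ·
    · · · · · · · · · ·
    · · · · · · · · · ·
    · · · · · · · · · ·
    · · · · · · · · · ·
T2:
  2·area = 2  (B↔C swapped to make it positive)
  edge (14, 22)→(18, 20): d=(4,-2) top-left  bias=+0
  edge (18, 20)→(17, 21): d=(-1,1) right/bottom  bias=-1
  edge (17, 21)→(14, 22): d=(-3,1) right/bottom  bias=-1
    (9,9)@(19, 19): e=[-2,0,4] → ·  [on edge]
    (8,10)@(17, 21): e=[2,0,0] → ·  [on edge]
  covered (0 px):
    · · · · · · · · · ·
    · · · · · · · · · ·
    · · · · · · · · · ·
    · · · · · · · · · ·
    · · · · · · · · · ·
    · · · · · · · · · ·
    · · · · · · · · · ·
    · · · · · · · · · ·
    · · · · · · · · · ·
    · · · · · · · · · ·
    · · · · · · · · · ·
T3:
  2·area = 138  (B↔C swapped to make it positive)
  edge (14, 14)→(0, 11): d=(-14,-3) top-left  bias=+0
  edge (0, 11)→(4, 2): d=(4,-9) top-left  bias=+0
  edge (4, 2)→(14, 14): d=(10,12) right/bottom  bias=-1
    (1,2)@(3, 5): e=[93,3,42] → █
    (2,2)@(5, 5): e=[99,21,18] → █
    (3,2)@(7, 5): e=[105,39,-6] → ·
    (1,3)@(3, 7): e=[65,11,62] → █
    (3,3)@(7, 7): e=[77,47,14] → █
    (4,3)@(9, 7): e=[83,65,-10] → ·
    (0,4)@(1, 9): e=[31,1,106] → █
    (4,4)@(9, 9): e=[55,73,10] → █
    (5,4)@(11, 9): e=[61,91,-14] → ·
    (0,5)@(1, 11): e=[3,9,126] → █
    (5,5)@(11, 11): e=[33,99,6] → █
    (6,5)@(13, 11): e=[39,117,-18] → ·
  covered (18 px):
    · · · · · · · · · ·
    · · · · · · · · · ·
    · █ █ · · · · · · ·
    · █ █ █ · · · · · ·
    █ █ █ █ █ · · · · ·
    █ █ █ █ █ █ · · · ·
    · · · · · █ █ · · ·
    · · · · · · · · · ·
    · · · · · · · · · ·
    · · · · · · · · · ·
    · · · · · · · · · ·

Result: 43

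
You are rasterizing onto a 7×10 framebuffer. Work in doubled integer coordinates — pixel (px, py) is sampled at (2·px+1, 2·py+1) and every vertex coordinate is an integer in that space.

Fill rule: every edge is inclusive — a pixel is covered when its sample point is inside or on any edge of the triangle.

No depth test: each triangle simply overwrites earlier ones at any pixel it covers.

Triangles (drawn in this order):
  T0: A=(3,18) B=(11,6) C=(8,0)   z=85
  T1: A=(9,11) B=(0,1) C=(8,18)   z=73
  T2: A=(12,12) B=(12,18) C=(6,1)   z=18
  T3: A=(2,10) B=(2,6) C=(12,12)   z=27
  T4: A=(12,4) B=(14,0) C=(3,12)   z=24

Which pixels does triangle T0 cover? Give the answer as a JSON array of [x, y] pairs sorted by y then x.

T0:
  2·area = 84  (B↔C swapped to make it positive)
  edge (3, 18)→(8, 0): d=(5,-18) inclusive
  edge (8, 0)→(11, 6): d=(3,6) inclusive
  edge (11, 6)→(3, 18): d=(-8,12) inclusive
    (4,1)@(9, 3): e=[33,3,48] → X
    (5,1)@(11, 3): e=[69,-9,24] → .
    (6,1)@(13, 3): e=[105,-21,0] → .  [on edge]
    (3,2)@(7, 5): e=[7,21,56] → X
    (5,2)@(11, 5): e=[79,-3,8] → .
    (3,3)@(7, 7): e=[17,27,40] → X
    (5,3)@(11, 7): e=[89,3,-8] → .
    (3,4)@(7, 9): e=[27,33,24] → X
    (4,4)@(9, 9): e=[63,21,0] → X  [on edge]
    (5,4)@(11, 9): e=[99,9,-24] → .
    (2,5)@(5, 11): e=[1,51,32] → X
    (4,5)@(9, 11): e=[73,27,-16] → .
    (2,7)@(5, 15): e=[21,63,0] → X  [on edge]
  covered (11 px):
    . . . . . . .
    . . . . X . .
    . . . X X . .
    . . . X X . .
    . . . X X . .
    . . X X . . .
    . . X . . . .
    . . X . . . .
    . . . . . . .
    . . . . . . .
T1:
  2·area = 73  (B↔C swapped to make it positive)
  edge (9, 11)→(8, 18): d=(-1,7) inclusive
  edge (8, 18)→(0, 1): d=(-8,-17) inclusive
  edge (0, 1)→(9, 11): d=(9,10) inclusive
    (0,1)@(1, 3): e=[64,1,8] → X
    (1,1)@(3, 3): e=[50,35,-12] → .
    (0,2)@(1, 5): e=[62,-15,26] → .
    (1,2)@(3, 5): e=[48,19,6] → X
    (2,2)@(5, 5): e=[34,53,-14] → .
    (1,3)@(3, 7): e=[46,3,24] → X
    (2,3)@(5, 7): e=[32,37,4] → X
    (3,3)@(7, 7): e=[18,71,-16] → .
    (1,4)@(3, 9): e=[44,-13,42] → .
    (2,4)@(5, 9): e=[30,21,22] → X
    (3,4)@(7, 9): e=[16,55,2] → X
    (4,4)@(9, 9): e=[2,89,-18] → .
    (4,5)@(9, 11): e=[0,73,0] → X  [on edge]
  covered (11 px):
    . . . . . . .
    X . . . . . .
    . X . . . . .
    . X X . . . .
    . . X X . . .
    . . X X X . .
    . . . X . . .
    . . . X . . .
    . . . . . . .
    . . . . . . .
T2:
  2·area = 36
  edge (12, 12)→(12, 18): d=(0,6) inclusive
  edge (12, 18)→(6, 1): d=(-6,-17) inclusive
  edge (6, 1)→(12, 12): d=(6,11) inclusive
    (3,1)@(7, 3): e=[30,5,1] → X
    (4,1)@(9, 3): e=[18,39,-21] → .
    (3,2)@(7, 5): e=[30,-7,13] → .
    (4,3)@(9, 7): e=[18,15,3] → X
    (5,3)@(11, 7): e=[6,49,-19] → .
    (4,4)@(9, 9): e=[18,3,15] → X
    (5,4)@(11, 9): e=[6,37,-7] → .
    (4,5)@(9, 11): e=[18,-9,27] → .
    (5,5)@(11, 11): e=[6,25,5] → X
    (6,5)@(13, 11): e=[-6,59,-17] → .
    (5,6)@(11, 13): e=[6,13,17] → X
    (6,6)@(13, 13): e=[-6,47,-5] → .
  covered (6 px):
    . . . . . . .
    . . . X . . .
    . . . . . . .
    . . . . X . .
    . . . . X . .
    . . . . . X .
    . . . . . X .
    . . . . . X .
    . . . . . . .
    . . . . . . .
T3:
  2·area = 40
  edge (2, 10)→(2, 6): d=(0,-4) inclusive
  edge (2, 6)→(12, 12): d=(10,6) inclusive
  edge (12, 12)→(2, 10): d=(-10,-2) inclusive
    (1,3)@(3, 7): e=[4,4,32] → X
    (2,3)@(5, 7): e=[12,-8,36] → .
    (1,4)@(3, 9): e=[4,24,12] → X
    (2,4)@(5, 9): e=[12,12,16] → X
    (3,4)@(7, 9): e=[20,0,20] → X  [on edge]
    (4,4)@(9, 9): e=[28,-12,24] → .
    (1,5)@(3, 11): e=[4,44,-8] → .
    (2,5)@(5, 11): e=[12,32,-4] → .
    (3,5)@(7, 11): e=[20,20,0] → X  [on edge]
    (4,5)@(9, 11): e=[28,8,4] → X
    (5,5)@(11, 11): e=[36,-4,8] → .
    (3,6)@(7, 13): e=[20,40,-20] → .
  covered (6 px):
    . . . . . . .
    . . . . . . .
    . . . . . . .
    . X . . . . .
    . X X X . . .
    . . . X X . .
    . . . . . . .
    . . . . . . .
    . . . . . . .
    . . . . . . .
T4:
  2·area = 20  (B↔C swapped to make it positive)
  edge (12, 4)→(3, 12): d=(-9,8) inclusive
  edge (3, 12)→(14, 0): d=(11,-12) inclusive
  edge (14, 0)→(12, 4): d=(-2,4) inclusive
  covered (0 px):
    . . . . . . .
    . . . . . . .
    . . . . . . .
    . . . . . . .
    . . . . . . .
    . . . . . . .
    . . . . . . .
    . . . . . . .
    . . . . . . .
    . . . . . . .

Answer: [[4,1],[3,2],[4,2],[3,3],[4,3],[3,4],[4,4],[2,5],[3,5],[2,6],[2,7]]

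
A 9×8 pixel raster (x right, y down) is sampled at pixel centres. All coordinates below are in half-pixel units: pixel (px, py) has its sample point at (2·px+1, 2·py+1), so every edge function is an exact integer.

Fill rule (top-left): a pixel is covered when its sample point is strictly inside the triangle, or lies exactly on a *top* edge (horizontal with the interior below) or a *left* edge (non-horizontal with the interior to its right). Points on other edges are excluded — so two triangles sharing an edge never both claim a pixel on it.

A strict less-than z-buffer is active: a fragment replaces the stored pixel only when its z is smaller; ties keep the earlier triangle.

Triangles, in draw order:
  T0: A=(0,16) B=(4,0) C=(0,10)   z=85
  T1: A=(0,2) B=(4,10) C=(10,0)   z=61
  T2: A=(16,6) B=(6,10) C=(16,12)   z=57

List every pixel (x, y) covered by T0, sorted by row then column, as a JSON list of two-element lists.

T0:
  2·area = 24  (B↔C swapped to make it positive)
  edge (0, 16)→(0, 10): d=(0,-6) top-left  bias=+0
  edge (0, 10)→(4, 0): d=(4,-10) top-left  bias=+0
  edge (4, 0)→(0, 16): d=(-4,16) right/bottom  bias=-1
    (1,1)@(3, 3): e=[18,2,4] → #
    (2,1)@(5, 3): e=[30,22,-28] → ·
    (1,2)@(3, 5): e=[18,10,-4] → ·
    (0,4)@(1, 9): e=[6,6,12] → #
    (1,4)@(3, 9): e=[18,26,-20] → ·
    (0,5)@(1, 11): e=[6,14,4] → #
    (1,5)@(3, 11): e=[18,34,-28] → ·
    (0,6)@(1, 13): e=[6,22,-4] → ·
  covered (3 px):
    · · · · · · · · ·
    · # · · · · · · ·
    · · · · · · · · ·
    · · · · · · · · ·
    # · · · · · · · ·
    # · · · · · · · ·
    · · · · · · · · ·
    · · · · · · · · ·
T1:
  2·area = 88  (B↔C swapped to make it positive)
  edge (0, 2)→(10, 0): d=(10,-2) top-left  bias=+0
  edge (10, 0)→(4, 10): d=(-6,10) right/bottom  bias=-1
  edge (4, 10)→(0, 2): d=(-4,-8) top-left  bias=+0
    (2,0)@(5, 1): e=[0,44,44] → #  [on edge]
    (3,0)@(7, 1): e=[4,24,60] → #
    (4,0)@(9, 1): e=[8,4,76] → #
    (5,0)@(11, 1): e=[12,-16,92] → ·
    (0,1)@(1, 3): e=[12,72,4] → #
    (1,1)@(3, 3): e=[16,52,20] → #
    (4,1)@(9, 3): e=[28,-8,68] → ·
    (0,2)@(1, 5): e=[32,60,-4] → ·
    (1,2)@(3, 5): e=[36,40,12] → #
    (3,2)@(7, 5): e=[44,0,44] → ·  [on edge]
    (1,3)@(3, 7): e=[56,28,4] → #
    (3,3)@(7, 7): e=[64,-12,36] → ·
    (0,7)@(1, 15): e=[132,0,-44] → ·  [on edge]
  covered (11 px):
    · · # # # · · · ·
    # # # # · · · · ·
    · # # · · · · · ·
    · # # · · · · · ·
    · · · · · · · · ·
    · · · · · · · · ·
    · · · · · · · · ·
    · · · · · · · · ·
T2:
  2·area = 60  (B↔C swapped to make it positive)
  edge (16, 6)→(16, 12): d=(0,6) right/bottom  bias=-1
  edge (16, 12)→(6, 10): d=(-10,-2) top-left  bias=+0
  edge (6, 10)→(16, 6): d=(10,-4) top-left  bias=+0
    (7,3)@(15, 7): e=[6,48,6] → #
    (8,3)@(17, 7): e=[-6,52,14] → ·
    (0,4)@(1, 9): e=[90,0,-30] → ·  [on edge]
    (4,4)@(9, 9): e=[42,16,2] → #
    (5,4)@(11, 9): e=[30,20,10] → #
    (6,4)@(13, 9): e=[18,24,18] → #
    (8,4)@(17, 9): e=[-6,32,34] → ·
    (4,5)@(9, 11): e=[42,-4,22] → ·
    (5,5)@(11, 11): e=[30,0,30] → #  [on edge]
    (8,5)@(17, 11): e=[-6,12,54] → ·
    (5,6)@(11, 13): e=[30,-20,50] → ·
    (6,6)@(13, 13): e=[18,-16,58] → ·
  covered (8 px):
    · · · · · · · · ·
    · · · · · · · · ·
    · · · · · · · · ·
    · · · · · · · # ·
    · · · · # # # # ·
    · · · · · # # # ·
    · · · · · · · · ·
    · · · · · · · · ·

Final: [[1,1],[0,4],[0,5]]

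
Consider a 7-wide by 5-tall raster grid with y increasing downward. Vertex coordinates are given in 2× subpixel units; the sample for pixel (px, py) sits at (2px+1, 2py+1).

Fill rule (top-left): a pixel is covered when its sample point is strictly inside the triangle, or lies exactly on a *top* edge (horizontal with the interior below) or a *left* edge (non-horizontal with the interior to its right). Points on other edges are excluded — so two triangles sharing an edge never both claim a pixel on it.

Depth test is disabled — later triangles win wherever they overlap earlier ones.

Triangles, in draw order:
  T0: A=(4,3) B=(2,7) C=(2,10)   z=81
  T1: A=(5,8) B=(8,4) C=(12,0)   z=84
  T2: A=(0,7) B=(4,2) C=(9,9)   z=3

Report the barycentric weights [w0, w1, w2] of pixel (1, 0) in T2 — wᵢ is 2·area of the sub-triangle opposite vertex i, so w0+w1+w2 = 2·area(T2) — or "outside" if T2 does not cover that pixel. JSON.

T0:
  2·area = 6  (B↔C swapped to make it positive)
  edge (4, 3)→(2, 10): d=(-2,7) right/bottom  bias=-1
  edge (2, 10)→(2, 7): d=(0,-3) top-left  bias=+0
  edge (2, 7)→(4, 3): d=(2,-4) top-left  bias=+0
    (2,0)@(5, 1): e=[-3,9,0] → .  [on edge]
    (1,2)@(3, 5): e=[3,3,0] → X  [on edge]
    (2,2)@(5, 5): e=[-11,9,8] → .
    (1,3)@(3, 7): e=[-1,3,4] → .
    (0,4)@(1, 9): e=[9,-3,0] → .  [on edge]
  covered (1 px):
    . . . . . . .
    . . . . . . .
    . X . . . . .
    . . . . . . .
    . . . . . . .
T1:
  2·area = 4
  edge (5, 8)→(8, 4): d=(3,-4) top-left  bias=+0
  edge (8, 4)→(12, 0): d=(4,-4) top-left  bias=+0
  edge (12, 0)→(5, 8): d=(-7,8) right/bottom  bias=-1
    (5,0)@(11, 1): e=[3,0,1] → X  [on edge]
    (6,0)@(13, 1): e=[11,8,-15] → .
    (4,1)@(9, 3): e=[1,0,3] → X  [on edge]
    (5,1)@(11, 3): e=[9,8,-13] → .
    (3,2)@(7, 5): e=[-1,0,5] → .  [on edge]
    (4,2)@(9, 5): e=[7,8,-11] → .
    (2,3)@(5, 7): e=[-3,0,7] → .  [on edge]
    (1,4)@(3, 9): e=[-5,0,9] → .  [on edge]
  covered (2 px):
    . . . . . X .
    . . . . X . .
    . . . . . . .
    . . . . . . .
    . . . . . . .
T2:
  2·area = 53
  edge (0, 7)→(4, 2): d=(4,-5) top-left  bias=+0
  edge (4, 2)→(9, 9): d=(5,7) right/bottom  bias=-1
  edge (9, 9)→(0, 7): d=(-9,-2) top-left  bias=+0
    (1,2)@(3, 5): e=[7,22,24] → X
    (2,2)@(5, 5): e=[17,8,28] → X
    (3,2)@(7, 5): e=[27,-6,32] → .
    (0,3)@(1, 7): e=[5,46,2] → X
    (3,3)@(7, 7): e=[35,4,14] → X
    (4,3)@(9, 7): e=[45,-10,18] → .
    (0,4)@(1, 9): e=[13,56,-16] → .
    (1,4)@(3, 9): e=[23,42,-12] → .
    (2,4)@(5, 9): e=[33,28,-8] → .
    (3,4)@(7, 9): e=[43,14,-4] → .
    (4,4)@(9, 9): e=[53,0,0] → .  [on edge]
  covered (6 px):
    . . . . . . .
    . . . . . . .
    . X X . . . .
    X X X X . . .
    . . . . . . .

Result: "outside"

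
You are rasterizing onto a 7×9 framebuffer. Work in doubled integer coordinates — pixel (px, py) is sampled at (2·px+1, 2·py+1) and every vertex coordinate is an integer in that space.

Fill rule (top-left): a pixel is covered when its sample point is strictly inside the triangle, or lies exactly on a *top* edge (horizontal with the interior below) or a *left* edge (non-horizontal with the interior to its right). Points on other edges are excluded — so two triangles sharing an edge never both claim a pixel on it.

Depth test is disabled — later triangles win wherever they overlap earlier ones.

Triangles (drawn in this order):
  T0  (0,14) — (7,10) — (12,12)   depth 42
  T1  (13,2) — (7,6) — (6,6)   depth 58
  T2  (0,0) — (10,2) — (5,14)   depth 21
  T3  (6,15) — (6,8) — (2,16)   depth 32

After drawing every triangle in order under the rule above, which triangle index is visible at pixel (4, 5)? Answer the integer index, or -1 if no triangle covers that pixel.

T0:
  2·area = 34
  edge (0, 14)→(7, 10): d=(7,-4) top-left  bias=+0
  edge (7, 10)→(12, 12): d=(5,2) right/bottom  bias=-1
  edge (12, 12)→(0, 14): d=(-12,2) right/bottom  bias=-1
    (3,5)@(7, 11): e=[7,5,22] → #
    (4,5)@(9, 11): e=[15,1,18] → #
    (5,5)@(11, 11): e=[23,-3,14] → ·
    (1,6)@(3, 13): e=[5,23,6] → #
    (2,6)@(5, 13): e=[13,19,2] → #
    (3,6)@(7, 13): e=[21,15,-2] → ·
    (4,6)@(9, 13): e=[29,11,-6] → ·
    (1,7)@(3, 15): e=[19,33,-18] → ·
    (2,7)@(5, 15): e=[27,29,-22] → ·
  covered (4 px):
    · · · · · · ·
    · · · · · · ·
    · · · · · · ·
    · · · · · · ·
    · · · · · · ·
    · · · # # · ·
    · # # · · · ·
    · · · · · · ·
    · · · · · · ·
T1:
  2·area = 4
  edge (13, 2)→(7, 6): d=(-6,4) right/bottom  bias=-1
  edge (7, 6)→(6, 6): d=(-1,0) right/bottom  bias=-1
  edge (6, 6)→(13, 2): d=(7,-4) top-left  bias=+0
  covered (0 px):
    · · · · · · ·
    · · · · · · ·
    · · · · · · ·
    · · · · · · ·
    · · · · · · ·
    · · · · · · ·
    · · · · · · ·
    · · · · · · ·
    · · · · · · ·
T2:
  2·area = 130
  edge (0, 0)→(10, 2): d=(10,2) right/bottom  bias=-1
  edge (10, 2)→(5, 14): d=(-5,12) right/bottom  bias=-1
  edge (5, 14)→(0, 0): d=(-5,-14) top-left  bias=+0
    (0,0)@(1, 1): e=[8,113,9] → #
    (1,0)@(3, 1): e=[4,89,37] → #
    (2,0)@(5, 1): e=[0,65,65] → ·  [on edge]
    (0,1)@(1, 3): e=[28,103,-1] → ·
    (1,1)@(3, 3): e=[24,79,27] → #
    (2,1)@(5, 3): e=[20,55,55] → #
    (3,1)@(7, 3): e=[16,31,83] → #
    (4,1)@(9, 3): e=[12,7,111] → #
    (5,1)@(11, 3): e=[8,-17,139] → ·
    (1,2)@(3, 5): e=[44,69,17] → #
    (4,2)@(9, 5): e=[32,-3,101] → ·
    (1,3)@(3, 7): e=[64,59,7] → #
  covered (16 px):
    # # · · · · ·
    · # # # # · ·
    · # # # · · ·
    · # # # · · ·
    · · # # · · ·
    · · # · · · ·
    · · # · · · ·
    · · · · · · ·
    · · · · · · ·
T3:
  2·area = 28  (B↔C swapped to make it positive)
  edge (6, 15)→(2, 16): d=(-4,1) right/bottom  bias=-1
  edge (2, 16)→(6, 8): d=(4,-8) top-left  bias=+0
  edge (6, 8)→(6, 15): d=(0,7) right/bottom  bias=-1
    (2,5)@(5, 11): e=[17,4,7] → #
    (3,5)@(7, 11): e=[15,20,-7] → ·
    (2,6)@(5, 13): e=[9,12,7] → #
    (3,6)@(7, 13): e=[7,28,-7] → ·
    (1,7)@(3, 15): e=[3,4,21] → #
    (3,7)@(7, 15): e=[-1,36,-7] → ·
    (1,8)@(3, 17): e=[-5,12,21] → ·
    (2,8)@(5, 17): e=[-7,28,7] → ·
  covered (4 px):
    · · · · · · ·
    · · · · · · ·
    · · · · · · ·
    · · · · · · ·
    · · · · · · ·
    · · # · · · ·
    · · # · · · ·
    · # # · · · ·
    · · · · · · ·

Z-buffer (winner per pixel, '.' = empty):
  2 2 . . . . .
  . 2 2 2 2 . .
  . 2 2 2 . . .
  . 2 2 2 . . .
  . . 2 2 . . .
  . . 3 0 0 . .
  . 0 3 . . . .
  . 3 3 . . . .
  . . . . . . .

Result: 0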